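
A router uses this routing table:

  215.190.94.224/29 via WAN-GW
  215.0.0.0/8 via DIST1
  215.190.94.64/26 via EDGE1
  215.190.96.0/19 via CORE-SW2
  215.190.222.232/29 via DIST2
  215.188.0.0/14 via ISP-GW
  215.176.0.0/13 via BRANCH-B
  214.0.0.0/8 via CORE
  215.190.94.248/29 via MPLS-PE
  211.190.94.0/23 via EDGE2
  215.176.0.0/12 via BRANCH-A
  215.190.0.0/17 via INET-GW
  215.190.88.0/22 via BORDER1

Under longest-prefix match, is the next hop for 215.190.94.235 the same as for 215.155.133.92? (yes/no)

no

215.190.94.235: longest match 215.190.0.0/17 -> INET-GW
215.155.133.92: longest match 215.0.0.0/8 -> DIST1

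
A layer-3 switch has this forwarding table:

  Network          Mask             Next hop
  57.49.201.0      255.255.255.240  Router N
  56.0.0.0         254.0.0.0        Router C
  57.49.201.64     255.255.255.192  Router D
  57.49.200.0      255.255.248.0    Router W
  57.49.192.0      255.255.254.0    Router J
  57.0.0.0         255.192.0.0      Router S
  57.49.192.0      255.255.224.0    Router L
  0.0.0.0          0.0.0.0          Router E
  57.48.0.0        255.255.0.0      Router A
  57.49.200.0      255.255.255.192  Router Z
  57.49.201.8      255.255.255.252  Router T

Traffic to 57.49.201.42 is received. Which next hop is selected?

Router W

Routes whose prefix contains 57.49.201.42:
  0.0.0.0/0 (default, matches everything) -> Router E
  56.0.0.0/7 (56.0.0.0 - 57.255.255.255) -> Router C
  57.0.0.0/10 (57.0.0.0 - 57.63.255.255) -> Router S
  57.49.192.0/19 (57.49.192.0 - 57.49.223.255) -> Router L
  57.49.200.0/21 (57.49.200.0 - 57.49.207.255) -> Router W
More-specific entries that do NOT match:
  57.49.201.8/30 (57.49.201.8 - 57.49.201.11) does not contain 57.49.201.42
  57.49.201.0/28 (57.49.201.0 - 57.49.201.15) does not contain 57.49.201.42
  57.49.201.64/26 (57.49.201.64 - 57.49.201.127) does not contain 57.49.201.42
  57.49.200.0/26 (57.49.200.0 - 57.49.200.63) does not contain 57.49.201.42
  57.49.192.0/23 (57.49.192.0 - 57.49.193.255) does not contain 57.49.201.42
Longest matching prefix is /21 -> next hop Router W.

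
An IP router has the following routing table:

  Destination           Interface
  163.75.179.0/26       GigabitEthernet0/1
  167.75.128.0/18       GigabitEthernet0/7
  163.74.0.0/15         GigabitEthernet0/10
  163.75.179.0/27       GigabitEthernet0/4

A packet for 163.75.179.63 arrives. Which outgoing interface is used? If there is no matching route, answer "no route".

GigabitEthernet0/1

Routes whose prefix contains 163.75.179.63:
  163.74.0.0/15 (163.74.0.0 - 163.75.255.255) -> GigabitEthernet0/10
  163.75.179.0/26 (163.75.179.0 - 163.75.179.63) -> GigabitEthernet0/1
More-specific entries that do NOT match:
  163.75.179.0/27 (163.75.179.0 - 163.75.179.31) does not contain 163.75.179.63
Longest matching prefix is /26 -> interface GigabitEthernet0/1.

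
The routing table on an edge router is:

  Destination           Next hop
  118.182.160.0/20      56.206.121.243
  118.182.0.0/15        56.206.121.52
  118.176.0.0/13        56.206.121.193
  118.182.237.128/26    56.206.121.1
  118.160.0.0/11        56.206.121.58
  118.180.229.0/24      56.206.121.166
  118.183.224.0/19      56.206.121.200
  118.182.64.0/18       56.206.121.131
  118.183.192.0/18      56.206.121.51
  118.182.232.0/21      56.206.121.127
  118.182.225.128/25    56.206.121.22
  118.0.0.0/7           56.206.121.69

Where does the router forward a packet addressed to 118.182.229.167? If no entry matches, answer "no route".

56.206.121.52

Routes whose prefix contains 118.182.229.167:
  118.0.0.0/7 (118.0.0.0 - 119.255.255.255) -> 56.206.121.69
  118.160.0.0/11 (118.160.0.0 - 118.191.255.255) -> 56.206.121.58
  118.176.0.0/13 (118.176.0.0 - 118.183.255.255) -> 56.206.121.193
  118.182.0.0/15 (118.182.0.0 - 118.183.255.255) -> 56.206.121.52
More-specific entries that do NOT match:
  118.182.237.128/26 (118.182.237.128 - 118.182.237.191) does not contain 118.182.229.167
  118.182.225.128/25 (118.182.225.128 - 118.182.225.255) does not contain 118.182.229.167
  118.180.229.0/24 (118.180.229.0 - 118.180.229.255) does not contain 118.182.229.167
  118.182.232.0/21 (118.182.232.0 - 118.182.239.255) does not contain 118.182.229.167
  118.182.160.0/20 (118.182.160.0 - 118.182.175.255) does not contain 118.182.229.167
  118.183.224.0/19 (118.183.224.0 - 118.183.255.255) does not contain 118.182.229.167
  118.182.64.0/18 (118.182.64.0 - 118.182.127.255) does not contain 118.182.229.167
  118.183.192.0/18 (118.183.192.0 - 118.183.255.255) does not contain 118.182.229.167
Longest matching prefix is /15 -> next hop 56.206.121.52.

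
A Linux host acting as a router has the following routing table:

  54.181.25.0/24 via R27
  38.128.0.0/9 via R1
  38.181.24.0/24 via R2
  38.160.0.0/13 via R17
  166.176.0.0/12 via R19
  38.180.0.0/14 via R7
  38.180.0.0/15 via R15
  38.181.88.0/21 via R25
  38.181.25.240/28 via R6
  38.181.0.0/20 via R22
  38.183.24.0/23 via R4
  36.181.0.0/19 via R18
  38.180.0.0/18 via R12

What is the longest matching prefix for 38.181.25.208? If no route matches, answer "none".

38.180.0.0/15

Entries matching 38.181.25.208:
  38.128.0.0/9 (38.128.0.0 - 38.255.255.255)
  38.180.0.0/14 (38.180.0.0 - 38.183.255.255)
  38.180.0.0/15 (38.180.0.0 - 38.181.255.255)
Most specific is 38.180.0.0/15.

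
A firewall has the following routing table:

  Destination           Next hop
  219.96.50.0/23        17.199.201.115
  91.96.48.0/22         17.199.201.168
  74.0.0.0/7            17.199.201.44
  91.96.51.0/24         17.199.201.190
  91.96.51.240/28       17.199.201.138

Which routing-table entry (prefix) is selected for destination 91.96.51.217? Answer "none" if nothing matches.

91.96.51.0/24

Entries matching 91.96.51.217:
  91.96.48.0/22 (91.96.48.0 - 91.96.51.255)
  91.96.51.0/24 (91.96.51.0 - 91.96.51.255)
Most specific is 91.96.51.0/24.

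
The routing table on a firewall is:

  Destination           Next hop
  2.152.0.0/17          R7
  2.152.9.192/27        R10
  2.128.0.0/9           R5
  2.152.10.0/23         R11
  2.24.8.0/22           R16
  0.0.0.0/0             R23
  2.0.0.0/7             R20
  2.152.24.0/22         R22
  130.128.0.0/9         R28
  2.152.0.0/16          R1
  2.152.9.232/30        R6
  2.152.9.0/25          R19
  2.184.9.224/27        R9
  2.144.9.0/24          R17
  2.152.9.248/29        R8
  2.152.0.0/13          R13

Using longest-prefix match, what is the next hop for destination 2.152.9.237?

Routes whose prefix contains 2.152.9.237:
  0.0.0.0/0 (default, matches everything) -> R23
  2.0.0.0/7 (2.0.0.0 - 3.255.255.255) -> R20
  2.128.0.0/9 (2.128.0.0 - 2.255.255.255) -> R5
  2.152.0.0/13 (2.152.0.0 - 2.159.255.255) -> R13
  2.152.0.0/16 (2.152.0.0 - 2.152.255.255) -> R1
  2.152.0.0/17 (2.152.0.0 - 2.152.127.255) -> R7
More-specific entries that do NOT match:
  2.152.9.232/30 (2.152.9.232 - 2.152.9.235) does not contain 2.152.9.237
  2.152.9.248/29 (2.152.9.248 - 2.152.9.255) does not contain 2.152.9.237
  2.152.9.192/27 (2.152.9.192 - 2.152.9.223) does not contain 2.152.9.237
  2.184.9.224/27 (2.184.9.224 - 2.184.9.255) does not contain 2.152.9.237
  2.152.9.0/25 (2.152.9.0 - 2.152.9.127) does not contain 2.152.9.237
  2.144.9.0/24 (2.144.9.0 - 2.144.9.255) does not contain 2.152.9.237
  2.152.10.0/23 (2.152.10.0 - 2.152.11.255) does not contain 2.152.9.237
  2.24.8.0/22 (2.24.8.0 - 2.24.11.255) does not contain 2.152.9.237
  2.152.24.0/22 (2.152.24.0 - 2.152.27.255) does not contain 2.152.9.237
Longest matching prefix is /17 -> next hop R7.

R7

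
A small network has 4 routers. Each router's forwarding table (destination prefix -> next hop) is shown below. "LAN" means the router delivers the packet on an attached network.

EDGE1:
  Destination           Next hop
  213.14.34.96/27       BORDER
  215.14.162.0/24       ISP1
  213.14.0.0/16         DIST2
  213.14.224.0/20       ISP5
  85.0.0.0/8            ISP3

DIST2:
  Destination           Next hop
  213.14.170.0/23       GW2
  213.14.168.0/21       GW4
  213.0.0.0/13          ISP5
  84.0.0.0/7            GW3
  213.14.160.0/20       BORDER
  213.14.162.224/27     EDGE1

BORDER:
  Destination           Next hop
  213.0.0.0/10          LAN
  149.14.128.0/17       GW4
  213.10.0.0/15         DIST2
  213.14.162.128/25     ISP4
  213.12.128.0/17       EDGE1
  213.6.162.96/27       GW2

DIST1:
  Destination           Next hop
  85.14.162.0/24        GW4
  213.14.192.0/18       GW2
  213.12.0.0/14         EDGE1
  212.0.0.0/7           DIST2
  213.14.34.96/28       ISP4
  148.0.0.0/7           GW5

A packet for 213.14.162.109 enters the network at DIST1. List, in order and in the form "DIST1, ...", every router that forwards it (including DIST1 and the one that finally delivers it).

DIST1, EDGE1, DIST2, BORDER

At DIST1: longest match for 213.14.162.109 is 213.12.0.0/14 -> EDGE1
At EDGE1: longest match for 213.14.162.109 is 213.14.0.0/16 -> DIST2
At DIST2: longest match for 213.14.162.109 is 213.14.160.0/20 -> BORDER
At BORDER: longest match for 213.14.162.109 is 213.0.0.0/10 -> LAN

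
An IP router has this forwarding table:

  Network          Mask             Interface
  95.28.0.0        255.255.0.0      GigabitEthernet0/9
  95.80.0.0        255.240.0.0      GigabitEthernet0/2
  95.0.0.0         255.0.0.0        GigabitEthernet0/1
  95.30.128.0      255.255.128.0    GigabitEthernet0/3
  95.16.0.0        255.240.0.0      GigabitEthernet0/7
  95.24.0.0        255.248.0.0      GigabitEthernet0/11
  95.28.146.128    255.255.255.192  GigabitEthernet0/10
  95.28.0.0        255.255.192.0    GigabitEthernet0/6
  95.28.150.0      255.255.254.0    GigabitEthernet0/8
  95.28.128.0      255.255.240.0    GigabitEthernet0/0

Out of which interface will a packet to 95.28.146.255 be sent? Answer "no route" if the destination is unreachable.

Routes whose prefix contains 95.28.146.255:
  95.0.0.0/8 (95.0.0.0 - 95.255.255.255) -> GigabitEthernet0/1
  95.16.0.0/12 (95.16.0.0 - 95.31.255.255) -> GigabitEthernet0/7
  95.24.0.0/13 (95.24.0.0 - 95.31.255.255) -> GigabitEthernet0/11
  95.28.0.0/16 (95.28.0.0 - 95.28.255.255) -> GigabitEthernet0/9
More-specific entries that do NOT match:
  95.28.146.128/26 (95.28.146.128 - 95.28.146.191) does not contain 95.28.146.255
  95.28.150.0/23 (95.28.150.0 - 95.28.151.255) does not contain 95.28.146.255
  95.28.128.0/20 (95.28.128.0 - 95.28.143.255) does not contain 95.28.146.255
  95.28.0.0/18 (95.28.0.0 - 95.28.63.255) does not contain 95.28.146.255
  95.30.128.0/17 (95.30.128.0 - 95.30.255.255) does not contain 95.28.146.255
Longest matching prefix is /16 -> interface GigabitEthernet0/9.

GigabitEthernet0/9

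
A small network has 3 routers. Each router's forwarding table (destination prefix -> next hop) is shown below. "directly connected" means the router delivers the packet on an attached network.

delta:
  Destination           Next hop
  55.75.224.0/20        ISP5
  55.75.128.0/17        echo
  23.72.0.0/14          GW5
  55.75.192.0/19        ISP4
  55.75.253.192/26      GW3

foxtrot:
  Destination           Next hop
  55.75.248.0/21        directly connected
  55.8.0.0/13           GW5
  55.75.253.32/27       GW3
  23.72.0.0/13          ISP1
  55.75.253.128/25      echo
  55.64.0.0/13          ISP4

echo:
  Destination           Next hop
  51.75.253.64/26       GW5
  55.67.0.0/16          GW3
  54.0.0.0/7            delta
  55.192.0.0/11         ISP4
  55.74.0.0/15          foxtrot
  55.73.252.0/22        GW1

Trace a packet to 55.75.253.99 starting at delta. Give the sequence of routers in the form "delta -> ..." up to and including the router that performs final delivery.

At delta: longest match for 55.75.253.99 is 55.75.128.0/17 -> echo
At echo: longest match for 55.75.253.99 is 55.74.0.0/15 -> foxtrot
At foxtrot: longest match for 55.75.253.99 is 55.75.248.0/21 -> directly connected

delta -> echo -> foxtrot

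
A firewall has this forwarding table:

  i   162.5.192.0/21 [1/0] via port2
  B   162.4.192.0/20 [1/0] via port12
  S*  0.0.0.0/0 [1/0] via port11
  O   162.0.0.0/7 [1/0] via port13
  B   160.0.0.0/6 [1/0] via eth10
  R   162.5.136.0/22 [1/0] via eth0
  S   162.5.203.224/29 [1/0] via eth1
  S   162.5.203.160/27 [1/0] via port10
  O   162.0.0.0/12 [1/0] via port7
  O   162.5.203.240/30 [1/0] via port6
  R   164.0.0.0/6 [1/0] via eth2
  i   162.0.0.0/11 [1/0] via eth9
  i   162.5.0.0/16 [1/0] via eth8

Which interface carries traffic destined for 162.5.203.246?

eth8

Routes whose prefix contains 162.5.203.246:
  0.0.0.0/0 (default, matches everything) -> port11
  160.0.0.0/6 (160.0.0.0 - 163.255.255.255) -> eth10
  162.0.0.0/7 (162.0.0.0 - 163.255.255.255) -> port13
  162.0.0.0/11 (162.0.0.0 - 162.31.255.255) -> eth9
  162.0.0.0/12 (162.0.0.0 - 162.15.255.255) -> port7
  162.5.0.0/16 (162.5.0.0 - 162.5.255.255) -> eth8
More-specific entries that do NOT match:
  162.5.203.240/30 (162.5.203.240 - 162.5.203.243) does not contain 162.5.203.246
  162.5.203.224/29 (162.5.203.224 - 162.5.203.231) does not contain 162.5.203.246
  162.5.203.160/27 (162.5.203.160 - 162.5.203.191) does not contain 162.5.203.246
  162.5.136.0/22 (162.5.136.0 - 162.5.139.255) does not contain 162.5.203.246
  162.5.192.0/21 (162.5.192.0 - 162.5.199.255) does not contain 162.5.203.246
  162.4.192.0/20 (162.4.192.0 - 162.4.207.255) does not contain 162.5.203.246
Longest matching prefix is /16 -> interface eth8.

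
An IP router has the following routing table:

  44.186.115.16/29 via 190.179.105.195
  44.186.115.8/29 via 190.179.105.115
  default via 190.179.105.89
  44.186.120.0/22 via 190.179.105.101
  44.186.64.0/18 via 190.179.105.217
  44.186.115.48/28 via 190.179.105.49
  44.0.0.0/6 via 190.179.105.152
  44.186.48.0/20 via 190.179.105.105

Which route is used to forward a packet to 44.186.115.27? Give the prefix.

44.186.64.0/18

Entries matching 44.186.115.27:
  0.0.0.0/0 (default, matches everything)
  44.0.0.0/6 (44.0.0.0 - 47.255.255.255)
  44.186.64.0/18 (44.186.64.0 - 44.186.127.255)
Most specific is 44.186.64.0/18.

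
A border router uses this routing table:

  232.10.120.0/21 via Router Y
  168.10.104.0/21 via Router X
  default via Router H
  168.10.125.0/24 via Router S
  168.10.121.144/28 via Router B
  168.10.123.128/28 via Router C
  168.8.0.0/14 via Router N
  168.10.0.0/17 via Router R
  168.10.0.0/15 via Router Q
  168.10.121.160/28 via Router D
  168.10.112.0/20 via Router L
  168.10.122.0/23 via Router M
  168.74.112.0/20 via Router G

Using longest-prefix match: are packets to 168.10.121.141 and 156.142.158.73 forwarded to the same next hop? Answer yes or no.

no

168.10.121.141: longest match 168.10.112.0/20 -> Router L
156.142.158.73: longest match 0.0.0.0/0 -> Router H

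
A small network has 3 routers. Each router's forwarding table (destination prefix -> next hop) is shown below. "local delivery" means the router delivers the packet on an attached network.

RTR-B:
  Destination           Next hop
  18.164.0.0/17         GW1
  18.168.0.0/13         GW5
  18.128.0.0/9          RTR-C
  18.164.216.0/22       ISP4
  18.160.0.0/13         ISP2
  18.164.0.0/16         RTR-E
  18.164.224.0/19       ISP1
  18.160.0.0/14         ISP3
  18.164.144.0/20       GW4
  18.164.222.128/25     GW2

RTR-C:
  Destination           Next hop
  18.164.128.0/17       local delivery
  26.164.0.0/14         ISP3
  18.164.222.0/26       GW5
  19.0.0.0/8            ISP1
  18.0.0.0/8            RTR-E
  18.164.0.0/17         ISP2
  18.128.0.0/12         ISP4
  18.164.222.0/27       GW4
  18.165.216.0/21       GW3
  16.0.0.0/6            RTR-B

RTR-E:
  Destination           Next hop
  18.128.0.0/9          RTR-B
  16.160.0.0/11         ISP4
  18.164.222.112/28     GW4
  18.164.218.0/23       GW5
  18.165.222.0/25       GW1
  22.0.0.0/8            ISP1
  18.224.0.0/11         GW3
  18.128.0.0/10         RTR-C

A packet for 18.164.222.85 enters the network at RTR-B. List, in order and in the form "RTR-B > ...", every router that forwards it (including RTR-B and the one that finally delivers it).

RTR-B > RTR-E > RTR-C

At RTR-B: longest match for 18.164.222.85 is 18.164.0.0/16 -> RTR-E
At RTR-E: longest match for 18.164.222.85 is 18.128.0.0/10 -> RTR-C
At RTR-C: longest match for 18.164.222.85 is 18.164.128.0/17 -> local delivery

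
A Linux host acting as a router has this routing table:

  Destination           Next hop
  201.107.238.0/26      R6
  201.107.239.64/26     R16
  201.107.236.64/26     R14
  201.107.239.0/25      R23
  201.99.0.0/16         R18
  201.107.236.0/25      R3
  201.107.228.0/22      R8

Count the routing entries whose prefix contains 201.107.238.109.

No listed prefix contains 201.107.238.109.
Total matching entries: 0.

0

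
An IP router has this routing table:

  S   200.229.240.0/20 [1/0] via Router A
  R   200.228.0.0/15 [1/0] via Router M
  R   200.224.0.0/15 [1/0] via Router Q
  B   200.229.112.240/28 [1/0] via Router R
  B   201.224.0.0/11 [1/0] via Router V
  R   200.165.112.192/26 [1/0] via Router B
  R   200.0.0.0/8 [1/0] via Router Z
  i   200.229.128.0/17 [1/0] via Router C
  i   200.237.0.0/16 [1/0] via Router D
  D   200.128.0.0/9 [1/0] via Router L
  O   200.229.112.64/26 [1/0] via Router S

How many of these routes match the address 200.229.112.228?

Prefixes containing 200.229.112.228:
  200.0.0.0/8 (200.0.0.0 - 200.255.255.255)
  200.128.0.0/9 (200.128.0.0 - 200.255.255.255)
  200.228.0.0/15 (200.228.0.0 - 200.229.255.255)
Total matching entries: 3.

3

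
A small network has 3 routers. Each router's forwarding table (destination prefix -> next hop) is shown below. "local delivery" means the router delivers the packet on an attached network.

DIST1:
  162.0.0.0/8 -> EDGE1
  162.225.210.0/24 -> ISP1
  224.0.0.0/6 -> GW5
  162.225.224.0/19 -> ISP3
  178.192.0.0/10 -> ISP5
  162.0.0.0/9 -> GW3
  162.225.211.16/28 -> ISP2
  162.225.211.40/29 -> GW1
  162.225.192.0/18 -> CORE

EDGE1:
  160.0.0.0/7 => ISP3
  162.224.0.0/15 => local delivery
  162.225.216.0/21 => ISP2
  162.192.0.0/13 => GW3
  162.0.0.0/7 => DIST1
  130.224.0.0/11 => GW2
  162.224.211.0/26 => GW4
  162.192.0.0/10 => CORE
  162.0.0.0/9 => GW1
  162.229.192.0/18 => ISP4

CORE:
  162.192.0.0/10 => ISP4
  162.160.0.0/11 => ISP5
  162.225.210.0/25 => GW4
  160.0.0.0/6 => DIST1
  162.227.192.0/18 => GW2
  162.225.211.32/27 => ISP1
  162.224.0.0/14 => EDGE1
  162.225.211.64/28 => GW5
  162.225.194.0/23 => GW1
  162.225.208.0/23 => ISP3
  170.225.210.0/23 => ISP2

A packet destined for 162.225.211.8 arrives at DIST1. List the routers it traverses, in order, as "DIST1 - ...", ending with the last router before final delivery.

DIST1 - CORE - EDGE1

At DIST1: longest match for 162.225.211.8 is 162.225.192.0/18 -> CORE
At CORE: longest match for 162.225.211.8 is 162.224.0.0/14 -> EDGE1
At EDGE1: longest match for 162.225.211.8 is 162.224.0.0/15 -> local delivery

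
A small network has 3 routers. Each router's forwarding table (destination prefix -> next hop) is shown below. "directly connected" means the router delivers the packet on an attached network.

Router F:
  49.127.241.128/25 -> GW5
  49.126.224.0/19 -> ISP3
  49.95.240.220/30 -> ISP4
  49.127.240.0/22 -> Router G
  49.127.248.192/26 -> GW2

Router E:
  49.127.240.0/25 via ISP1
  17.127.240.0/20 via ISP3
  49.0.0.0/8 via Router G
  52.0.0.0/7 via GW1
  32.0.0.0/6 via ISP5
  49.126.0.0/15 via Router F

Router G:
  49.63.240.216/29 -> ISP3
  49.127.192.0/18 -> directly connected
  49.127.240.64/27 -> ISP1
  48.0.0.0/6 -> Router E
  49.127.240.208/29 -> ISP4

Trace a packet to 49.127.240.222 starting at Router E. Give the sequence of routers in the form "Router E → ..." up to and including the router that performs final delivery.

At Router E: longest match for 49.127.240.222 is 49.126.0.0/15 -> Router F
At Router F: longest match for 49.127.240.222 is 49.127.240.0/22 -> Router G
At Router G: longest match for 49.127.240.222 is 49.127.192.0/18 -> directly connected

Router E → Router F → Router G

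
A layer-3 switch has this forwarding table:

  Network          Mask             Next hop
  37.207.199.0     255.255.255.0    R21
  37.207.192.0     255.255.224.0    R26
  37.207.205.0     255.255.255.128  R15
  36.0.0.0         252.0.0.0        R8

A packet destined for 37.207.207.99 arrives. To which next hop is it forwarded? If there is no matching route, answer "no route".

R26

Routes whose prefix contains 37.207.207.99:
  36.0.0.0/6 (36.0.0.0 - 39.255.255.255) -> R8
  37.207.192.0/19 (37.207.192.0 - 37.207.223.255) -> R26
More-specific entries that do NOT match:
  37.207.205.0/25 (37.207.205.0 - 37.207.205.127) does not contain 37.207.207.99
  37.207.199.0/24 (37.207.199.0 - 37.207.199.255) does not contain 37.207.207.99
Longest matching prefix is /19 -> next hop R26.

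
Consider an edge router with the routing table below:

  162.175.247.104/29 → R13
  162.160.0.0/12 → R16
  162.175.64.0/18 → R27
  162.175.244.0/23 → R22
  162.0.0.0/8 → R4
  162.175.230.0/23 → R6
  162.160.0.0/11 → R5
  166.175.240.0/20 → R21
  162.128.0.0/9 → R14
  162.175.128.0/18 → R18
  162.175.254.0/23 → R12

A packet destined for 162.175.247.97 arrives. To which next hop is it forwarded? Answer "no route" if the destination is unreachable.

R16

Routes whose prefix contains 162.175.247.97:
  162.0.0.0/8 (162.0.0.0 - 162.255.255.255) -> R4
  162.128.0.0/9 (162.128.0.0 - 162.255.255.255) -> R14
  162.160.0.0/11 (162.160.0.0 - 162.191.255.255) -> R5
  162.160.0.0/12 (162.160.0.0 - 162.175.255.255) -> R16
More-specific entries that do NOT match:
  162.175.247.104/29 (162.175.247.104 - 162.175.247.111) does not contain 162.175.247.97
  162.175.244.0/23 (162.175.244.0 - 162.175.245.255) does not contain 162.175.247.97
  162.175.230.0/23 (162.175.230.0 - 162.175.231.255) does not contain 162.175.247.97
  162.175.254.0/23 (162.175.254.0 - 162.175.255.255) does not contain 162.175.247.97
  166.175.240.0/20 (166.175.240.0 - 166.175.255.255) does not contain 162.175.247.97
  162.175.64.0/18 (162.175.64.0 - 162.175.127.255) does not contain 162.175.247.97
  162.175.128.0/18 (162.175.128.0 - 162.175.191.255) does not contain 162.175.247.97
Longest matching prefix is /12 -> next hop R16.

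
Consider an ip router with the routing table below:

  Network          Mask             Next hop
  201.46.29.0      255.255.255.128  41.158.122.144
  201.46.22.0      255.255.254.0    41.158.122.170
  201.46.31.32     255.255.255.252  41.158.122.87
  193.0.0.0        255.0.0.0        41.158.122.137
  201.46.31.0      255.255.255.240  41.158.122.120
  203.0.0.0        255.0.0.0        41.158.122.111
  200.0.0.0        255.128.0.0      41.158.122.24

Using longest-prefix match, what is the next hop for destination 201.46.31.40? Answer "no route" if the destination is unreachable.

No entry's prefix contains 201.46.31.40; there is no default route.

no route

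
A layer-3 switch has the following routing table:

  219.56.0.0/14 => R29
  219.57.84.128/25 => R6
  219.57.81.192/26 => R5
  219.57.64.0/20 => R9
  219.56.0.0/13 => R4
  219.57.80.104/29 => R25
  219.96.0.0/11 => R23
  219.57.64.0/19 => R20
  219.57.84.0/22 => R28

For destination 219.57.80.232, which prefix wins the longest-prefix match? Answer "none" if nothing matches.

219.57.64.0/19

Entries matching 219.57.80.232:
  219.56.0.0/13 (219.56.0.0 - 219.63.255.255)
  219.56.0.0/14 (219.56.0.0 - 219.59.255.255)
  219.57.64.0/19 (219.57.64.0 - 219.57.95.255)
Most specific is 219.57.64.0/19.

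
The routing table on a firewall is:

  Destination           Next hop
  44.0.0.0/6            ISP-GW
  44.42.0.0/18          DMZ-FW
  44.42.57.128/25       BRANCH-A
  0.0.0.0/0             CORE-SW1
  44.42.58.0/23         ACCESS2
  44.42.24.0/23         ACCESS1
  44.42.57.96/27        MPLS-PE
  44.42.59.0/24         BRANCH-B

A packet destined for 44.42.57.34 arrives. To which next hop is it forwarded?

Routes whose prefix contains 44.42.57.34:
  0.0.0.0/0 (default, matches everything) -> CORE-SW1
  44.0.0.0/6 (44.0.0.0 - 47.255.255.255) -> ISP-GW
  44.42.0.0/18 (44.42.0.0 - 44.42.63.255) -> DMZ-FW
More-specific entries that do NOT match:
  44.42.57.96/27 (44.42.57.96 - 44.42.57.127) does not contain 44.42.57.34
  44.42.57.128/25 (44.42.57.128 - 44.42.57.255) does not contain 44.42.57.34
  44.42.59.0/24 (44.42.59.0 - 44.42.59.255) does not contain 44.42.57.34
  44.42.58.0/23 (44.42.58.0 - 44.42.59.255) does not contain 44.42.57.34
  44.42.24.0/23 (44.42.24.0 - 44.42.25.255) does not contain 44.42.57.34
Longest matching prefix is /18 -> next hop DMZ-FW.

DMZ-FW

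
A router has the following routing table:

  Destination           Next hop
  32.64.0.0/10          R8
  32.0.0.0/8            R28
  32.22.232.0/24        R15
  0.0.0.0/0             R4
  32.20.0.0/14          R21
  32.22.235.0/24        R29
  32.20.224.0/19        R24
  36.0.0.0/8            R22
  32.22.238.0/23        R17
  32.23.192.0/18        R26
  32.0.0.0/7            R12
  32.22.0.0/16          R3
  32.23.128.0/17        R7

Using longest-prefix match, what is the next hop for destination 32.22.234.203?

Routes whose prefix contains 32.22.234.203:
  0.0.0.0/0 (default, matches everything) -> R4
  32.0.0.0/7 (32.0.0.0 - 33.255.255.255) -> R12
  32.0.0.0/8 (32.0.0.0 - 32.255.255.255) -> R28
  32.20.0.0/14 (32.20.0.0 - 32.23.255.255) -> R21
  32.22.0.0/16 (32.22.0.0 - 32.22.255.255) -> R3
More-specific entries that do NOT match:
  32.22.232.0/24 (32.22.232.0 - 32.22.232.255) does not contain 32.22.234.203
  32.22.235.0/24 (32.22.235.0 - 32.22.235.255) does not contain 32.22.234.203
  32.22.238.0/23 (32.22.238.0 - 32.22.239.255) does not contain 32.22.234.203
  32.20.224.0/19 (32.20.224.0 - 32.20.255.255) does not contain 32.22.234.203
  32.23.192.0/18 (32.23.192.0 - 32.23.255.255) does not contain 32.22.234.203
  32.23.128.0/17 (32.23.128.0 - 32.23.255.255) does not contain 32.22.234.203
Longest matching prefix is /16 -> next hop R3.

R3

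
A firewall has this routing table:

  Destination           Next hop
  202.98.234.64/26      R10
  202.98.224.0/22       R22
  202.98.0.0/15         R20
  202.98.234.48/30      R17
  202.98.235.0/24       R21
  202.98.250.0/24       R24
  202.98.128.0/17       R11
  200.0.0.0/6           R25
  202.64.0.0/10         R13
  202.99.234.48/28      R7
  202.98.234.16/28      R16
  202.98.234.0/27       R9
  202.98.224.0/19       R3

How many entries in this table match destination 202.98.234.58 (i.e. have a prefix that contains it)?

5

Prefixes containing 202.98.234.58:
  200.0.0.0/6 (200.0.0.0 - 203.255.255.255)
  202.64.0.0/10 (202.64.0.0 - 202.127.255.255)
  202.98.0.0/15 (202.98.0.0 - 202.99.255.255)
  202.98.128.0/17 (202.98.128.0 - 202.98.255.255)
  202.98.224.0/19 (202.98.224.0 - 202.98.255.255)
Total matching entries: 5.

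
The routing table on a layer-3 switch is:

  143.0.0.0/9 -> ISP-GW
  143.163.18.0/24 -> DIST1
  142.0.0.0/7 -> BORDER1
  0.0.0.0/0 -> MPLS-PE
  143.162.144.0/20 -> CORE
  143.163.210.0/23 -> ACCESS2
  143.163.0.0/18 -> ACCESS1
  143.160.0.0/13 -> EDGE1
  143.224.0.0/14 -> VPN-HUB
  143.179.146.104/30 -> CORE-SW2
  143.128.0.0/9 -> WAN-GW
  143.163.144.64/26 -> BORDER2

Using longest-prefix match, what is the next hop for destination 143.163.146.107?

EDGE1

Routes whose prefix contains 143.163.146.107:
  0.0.0.0/0 (default, matches everything) -> MPLS-PE
  142.0.0.0/7 (142.0.0.0 - 143.255.255.255) -> BORDER1
  143.128.0.0/9 (143.128.0.0 - 143.255.255.255) -> WAN-GW
  143.160.0.0/13 (143.160.0.0 - 143.167.255.255) -> EDGE1
More-specific entries that do NOT match:
  143.179.146.104/30 (143.179.146.104 - 143.179.146.107) does not contain 143.163.146.107
  143.163.144.64/26 (143.163.144.64 - 143.163.144.127) does not contain 143.163.146.107
  143.163.18.0/24 (143.163.18.0 - 143.163.18.255) does not contain 143.163.146.107
  143.163.210.0/23 (143.163.210.0 - 143.163.211.255) does not contain 143.163.146.107
  143.162.144.0/20 (143.162.144.0 - 143.162.159.255) does not contain 143.163.146.107
  143.163.0.0/18 (143.163.0.0 - 143.163.63.255) does not contain 143.163.146.107
  143.224.0.0/14 (143.224.0.0 - 143.227.255.255) does not contain 143.163.146.107
Longest matching prefix is /13 -> next hop EDGE1.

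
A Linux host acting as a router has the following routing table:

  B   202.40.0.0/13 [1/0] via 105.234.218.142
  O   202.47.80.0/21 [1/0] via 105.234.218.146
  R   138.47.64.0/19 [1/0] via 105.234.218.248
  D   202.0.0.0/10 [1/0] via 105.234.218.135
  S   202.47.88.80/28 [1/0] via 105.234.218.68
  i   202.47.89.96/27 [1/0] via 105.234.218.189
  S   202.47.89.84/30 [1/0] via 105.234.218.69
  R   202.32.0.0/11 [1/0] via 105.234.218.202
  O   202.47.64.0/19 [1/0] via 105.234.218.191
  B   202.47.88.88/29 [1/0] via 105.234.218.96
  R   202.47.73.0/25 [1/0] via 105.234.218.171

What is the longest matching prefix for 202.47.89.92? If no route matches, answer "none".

202.47.64.0/19

Entries matching 202.47.89.92:
  202.0.0.0/10 (202.0.0.0 - 202.63.255.255)
  202.32.0.0/11 (202.32.0.0 - 202.63.255.255)
  202.40.0.0/13 (202.40.0.0 - 202.47.255.255)
  202.47.64.0/19 (202.47.64.0 - 202.47.95.255)
Most specific is 202.47.64.0/19.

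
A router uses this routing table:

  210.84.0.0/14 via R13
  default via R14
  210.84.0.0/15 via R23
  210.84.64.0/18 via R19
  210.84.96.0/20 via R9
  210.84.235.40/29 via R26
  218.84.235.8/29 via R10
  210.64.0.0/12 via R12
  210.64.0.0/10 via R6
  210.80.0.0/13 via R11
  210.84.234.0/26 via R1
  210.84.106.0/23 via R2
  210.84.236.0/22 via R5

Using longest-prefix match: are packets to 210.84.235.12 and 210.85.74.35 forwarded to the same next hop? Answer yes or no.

yes

210.84.235.12: longest match 210.84.0.0/15 -> R23
210.85.74.35: longest match 210.84.0.0/15 -> R23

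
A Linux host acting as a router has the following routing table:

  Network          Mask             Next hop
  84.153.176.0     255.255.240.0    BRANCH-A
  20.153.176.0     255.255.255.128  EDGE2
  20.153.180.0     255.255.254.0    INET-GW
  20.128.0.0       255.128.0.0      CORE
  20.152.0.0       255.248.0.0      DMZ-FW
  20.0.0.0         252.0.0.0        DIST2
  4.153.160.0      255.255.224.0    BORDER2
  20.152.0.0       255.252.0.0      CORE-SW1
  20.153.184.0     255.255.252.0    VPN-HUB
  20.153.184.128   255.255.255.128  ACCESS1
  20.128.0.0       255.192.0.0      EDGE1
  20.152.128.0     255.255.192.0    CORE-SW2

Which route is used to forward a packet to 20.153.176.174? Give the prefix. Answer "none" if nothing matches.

20.152.0.0/14

Entries matching 20.153.176.174:
  20.0.0.0/6 (20.0.0.0 - 23.255.255.255)
  20.128.0.0/9 (20.128.0.0 - 20.255.255.255)
  20.128.0.0/10 (20.128.0.0 - 20.191.255.255)
  20.152.0.0/13 (20.152.0.0 - 20.159.255.255)
  20.152.0.0/14 (20.152.0.0 - 20.155.255.255)
Most specific is 20.152.0.0/14.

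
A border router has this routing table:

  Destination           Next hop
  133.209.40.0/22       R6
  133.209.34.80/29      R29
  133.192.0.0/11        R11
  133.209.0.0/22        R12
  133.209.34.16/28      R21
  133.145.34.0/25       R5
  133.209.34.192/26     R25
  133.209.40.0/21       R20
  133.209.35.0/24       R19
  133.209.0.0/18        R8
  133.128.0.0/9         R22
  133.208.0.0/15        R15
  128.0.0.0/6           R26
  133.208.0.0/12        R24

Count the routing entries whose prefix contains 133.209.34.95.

Prefixes containing 133.209.34.95:
  133.128.0.0/9 (133.128.0.0 - 133.255.255.255)
  133.192.0.0/11 (133.192.0.0 - 133.223.255.255)
  133.208.0.0/12 (133.208.0.0 - 133.223.255.255)
  133.208.0.0/15 (133.208.0.0 - 133.209.255.255)
  133.209.0.0/18 (133.209.0.0 - 133.209.63.255)
Total matching entries: 5.

5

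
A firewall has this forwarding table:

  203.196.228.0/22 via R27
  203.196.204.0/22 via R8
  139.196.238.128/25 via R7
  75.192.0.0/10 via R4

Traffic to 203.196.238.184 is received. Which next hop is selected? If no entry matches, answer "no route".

no route

No entry's prefix contains 203.196.238.184; there is no default route.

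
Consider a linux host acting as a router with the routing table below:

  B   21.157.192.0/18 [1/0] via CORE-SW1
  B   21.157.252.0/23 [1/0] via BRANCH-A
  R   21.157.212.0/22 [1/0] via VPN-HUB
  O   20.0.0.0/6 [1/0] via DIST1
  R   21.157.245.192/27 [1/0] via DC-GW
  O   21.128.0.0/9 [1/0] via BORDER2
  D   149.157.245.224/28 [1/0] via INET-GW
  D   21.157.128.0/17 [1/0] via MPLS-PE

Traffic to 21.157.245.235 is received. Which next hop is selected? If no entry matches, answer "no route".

CORE-SW1

Routes whose prefix contains 21.157.245.235:
  20.0.0.0/6 (20.0.0.0 - 23.255.255.255) -> DIST1
  21.128.0.0/9 (21.128.0.0 - 21.255.255.255) -> BORDER2
  21.157.128.0/17 (21.157.128.0 - 21.157.255.255) -> MPLS-PE
  21.157.192.0/18 (21.157.192.0 - 21.157.255.255) -> CORE-SW1
More-specific entries that do NOT match:
  149.157.245.224/28 (149.157.245.224 - 149.157.245.239) does not contain 21.157.245.235
  21.157.245.192/27 (21.157.245.192 - 21.157.245.223) does not contain 21.157.245.235
  21.157.252.0/23 (21.157.252.0 - 21.157.253.255) does not contain 21.157.245.235
  21.157.212.0/22 (21.157.212.0 - 21.157.215.255) does not contain 21.157.245.235
Longest matching prefix is /18 -> next hop CORE-SW1.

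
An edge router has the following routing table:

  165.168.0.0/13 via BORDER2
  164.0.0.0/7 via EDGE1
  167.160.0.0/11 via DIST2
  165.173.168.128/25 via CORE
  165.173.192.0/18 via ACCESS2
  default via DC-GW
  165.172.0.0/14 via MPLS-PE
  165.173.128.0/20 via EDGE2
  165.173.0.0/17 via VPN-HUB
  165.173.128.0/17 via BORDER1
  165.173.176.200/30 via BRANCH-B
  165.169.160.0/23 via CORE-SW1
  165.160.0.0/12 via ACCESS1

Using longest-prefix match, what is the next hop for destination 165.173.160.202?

Routes whose prefix contains 165.173.160.202:
  0.0.0.0/0 (default, matches everything) -> DC-GW
  164.0.0.0/7 (164.0.0.0 - 165.255.255.255) -> EDGE1
  165.160.0.0/12 (165.160.0.0 - 165.175.255.255) -> ACCESS1
  165.168.0.0/13 (165.168.0.0 - 165.175.255.255) -> BORDER2
  165.172.0.0/14 (165.172.0.0 - 165.175.255.255) -> MPLS-PE
  165.173.128.0/17 (165.173.128.0 - 165.173.255.255) -> BORDER1
More-specific entries that do NOT match:
  165.173.176.200/30 (165.173.176.200 - 165.173.176.203) does not contain 165.173.160.202
  165.173.168.128/25 (165.173.168.128 - 165.173.168.255) does not contain 165.173.160.202
  165.169.160.0/23 (165.169.160.0 - 165.169.161.255) does not contain 165.173.160.202
  165.173.128.0/20 (165.173.128.0 - 165.173.143.255) does not contain 165.173.160.202
  165.173.192.0/18 (165.173.192.0 - 165.173.255.255) does not contain 165.173.160.202
Longest matching prefix is /17 -> next hop BORDER1.

BORDER1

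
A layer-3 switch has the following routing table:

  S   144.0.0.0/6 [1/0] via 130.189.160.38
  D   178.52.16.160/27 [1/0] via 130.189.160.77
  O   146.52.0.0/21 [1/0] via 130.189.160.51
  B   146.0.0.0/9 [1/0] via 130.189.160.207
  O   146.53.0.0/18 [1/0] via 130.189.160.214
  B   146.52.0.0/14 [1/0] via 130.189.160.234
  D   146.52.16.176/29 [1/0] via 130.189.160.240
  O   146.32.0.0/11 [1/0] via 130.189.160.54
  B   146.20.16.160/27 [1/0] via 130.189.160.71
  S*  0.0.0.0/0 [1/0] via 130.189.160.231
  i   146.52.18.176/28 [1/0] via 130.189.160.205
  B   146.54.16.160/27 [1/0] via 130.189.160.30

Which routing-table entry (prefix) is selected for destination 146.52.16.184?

Entries matching 146.52.16.184:
  0.0.0.0/0 (default, matches everything)
  144.0.0.0/6 (144.0.0.0 - 147.255.255.255)
  146.0.0.0/9 (146.0.0.0 - 146.127.255.255)
  146.32.0.0/11 (146.32.0.0 - 146.63.255.255)
  146.52.0.0/14 (146.52.0.0 - 146.55.255.255)
Most specific is 146.52.0.0/14.

146.52.0.0/14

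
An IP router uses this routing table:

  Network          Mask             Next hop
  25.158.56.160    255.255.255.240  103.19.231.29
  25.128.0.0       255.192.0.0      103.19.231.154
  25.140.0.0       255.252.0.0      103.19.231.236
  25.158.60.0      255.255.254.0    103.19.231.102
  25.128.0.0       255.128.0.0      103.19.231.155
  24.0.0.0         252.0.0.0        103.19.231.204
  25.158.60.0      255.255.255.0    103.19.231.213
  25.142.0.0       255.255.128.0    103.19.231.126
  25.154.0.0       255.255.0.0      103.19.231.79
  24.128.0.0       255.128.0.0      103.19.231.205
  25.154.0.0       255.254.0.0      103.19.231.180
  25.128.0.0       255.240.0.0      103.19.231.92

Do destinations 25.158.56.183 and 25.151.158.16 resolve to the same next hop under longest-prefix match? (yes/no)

yes

25.158.56.183: longest match 25.128.0.0/10 -> 103.19.231.154
25.151.158.16: longest match 25.128.0.0/10 -> 103.19.231.154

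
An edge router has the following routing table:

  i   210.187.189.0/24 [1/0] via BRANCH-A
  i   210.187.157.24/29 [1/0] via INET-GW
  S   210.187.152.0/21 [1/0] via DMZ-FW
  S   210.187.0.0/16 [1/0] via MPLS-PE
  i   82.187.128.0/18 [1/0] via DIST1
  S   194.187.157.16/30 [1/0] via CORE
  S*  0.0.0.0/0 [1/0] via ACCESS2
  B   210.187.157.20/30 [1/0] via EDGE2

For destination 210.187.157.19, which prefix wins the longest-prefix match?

210.187.152.0/21

Entries matching 210.187.157.19:
  0.0.0.0/0 (default, matches everything)
  210.187.0.0/16 (210.187.0.0 - 210.187.255.255)
  210.187.152.0/21 (210.187.152.0 - 210.187.159.255)
Most specific is 210.187.152.0/21.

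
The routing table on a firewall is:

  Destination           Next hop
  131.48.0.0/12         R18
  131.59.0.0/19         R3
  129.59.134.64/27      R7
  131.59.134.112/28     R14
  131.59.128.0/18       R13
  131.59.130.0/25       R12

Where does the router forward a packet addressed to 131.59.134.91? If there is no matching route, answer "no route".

R13

Routes whose prefix contains 131.59.134.91:
  131.48.0.0/12 (131.48.0.0 - 131.63.255.255) -> R18
  131.59.128.0/18 (131.59.128.0 - 131.59.191.255) -> R13
More-specific entries that do NOT match:
  131.59.134.112/28 (131.59.134.112 - 131.59.134.127) does not contain 131.59.134.91
  129.59.134.64/27 (129.59.134.64 - 129.59.134.95) does not contain 131.59.134.91
  131.59.130.0/25 (131.59.130.0 - 131.59.130.127) does not contain 131.59.134.91
  131.59.0.0/19 (131.59.0.0 - 131.59.31.255) does not contain 131.59.134.91
Longest matching prefix is /18 -> next hop R13.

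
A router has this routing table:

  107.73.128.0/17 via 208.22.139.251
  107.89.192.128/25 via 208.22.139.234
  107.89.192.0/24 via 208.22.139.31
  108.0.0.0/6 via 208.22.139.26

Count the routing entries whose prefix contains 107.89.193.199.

0

No listed prefix contains 107.89.193.199.
Total matching entries: 0.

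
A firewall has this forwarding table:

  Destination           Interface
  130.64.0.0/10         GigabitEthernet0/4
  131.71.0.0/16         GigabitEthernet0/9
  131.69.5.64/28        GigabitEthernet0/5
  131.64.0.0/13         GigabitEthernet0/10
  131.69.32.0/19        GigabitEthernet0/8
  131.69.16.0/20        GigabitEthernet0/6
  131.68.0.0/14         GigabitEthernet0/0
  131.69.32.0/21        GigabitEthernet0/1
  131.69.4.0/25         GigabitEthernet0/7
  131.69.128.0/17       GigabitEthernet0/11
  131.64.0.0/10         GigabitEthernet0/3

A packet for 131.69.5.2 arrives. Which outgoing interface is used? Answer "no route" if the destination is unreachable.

GigabitEthernet0/0

Routes whose prefix contains 131.69.5.2:
  131.64.0.0/10 (131.64.0.0 - 131.127.255.255) -> GigabitEthernet0/3
  131.64.0.0/13 (131.64.0.0 - 131.71.255.255) -> GigabitEthernet0/10
  131.68.0.0/14 (131.68.0.0 - 131.71.255.255) -> GigabitEthernet0/0
More-specific entries that do NOT match:
  131.69.5.64/28 (131.69.5.64 - 131.69.5.79) does not contain 131.69.5.2
  131.69.4.0/25 (131.69.4.0 - 131.69.4.127) does not contain 131.69.5.2
  131.69.32.0/21 (131.69.32.0 - 131.69.39.255) does not contain 131.69.5.2
  131.69.16.0/20 (131.69.16.0 - 131.69.31.255) does not contain 131.69.5.2
  131.69.32.0/19 (131.69.32.0 - 131.69.63.255) does not contain 131.69.5.2
  131.69.128.0/17 (131.69.128.0 - 131.69.255.255) does not contain 131.69.5.2
  131.71.0.0/16 (131.71.0.0 - 131.71.255.255) does not contain 131.69.5.2
Longest matching prefix is /14 -> interface GigabitEthernet0/0.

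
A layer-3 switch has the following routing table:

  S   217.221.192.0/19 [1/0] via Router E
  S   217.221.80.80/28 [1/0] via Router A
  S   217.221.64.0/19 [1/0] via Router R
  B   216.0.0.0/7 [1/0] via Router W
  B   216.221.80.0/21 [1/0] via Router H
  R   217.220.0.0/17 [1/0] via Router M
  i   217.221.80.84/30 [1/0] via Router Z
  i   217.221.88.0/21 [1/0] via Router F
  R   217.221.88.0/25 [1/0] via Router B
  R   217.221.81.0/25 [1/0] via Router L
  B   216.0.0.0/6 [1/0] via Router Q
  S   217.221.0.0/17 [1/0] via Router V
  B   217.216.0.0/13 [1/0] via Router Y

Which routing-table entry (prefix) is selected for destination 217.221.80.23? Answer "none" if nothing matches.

217.221.64.0/19

Entries matching 217.221.80.23:
  216.0.0.0/6 (216.0.0.0 - 219.255.255.255)
  216.0.0.0/7 (216.0.0.0 - 217.255.255.255)
  217.216.0.0/13 (217.216.0.0 - 217.223.255.255)
  217.221.0.0/17 (217.221.0.0 - 217.221.127.255)
  217.221.64.0/19 (217.221.64.0 - 217.221.95.255)
Most specific is 217.221.64.0/19.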